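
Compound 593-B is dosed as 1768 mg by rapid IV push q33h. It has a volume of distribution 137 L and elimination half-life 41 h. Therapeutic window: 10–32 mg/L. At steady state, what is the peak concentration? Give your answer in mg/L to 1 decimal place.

30.2 mg/L

Over one 33-h interval, 33/41 ≈ 0.80488 half-lives elapse, leaving f ≈ 0.5724 of each dose.
At steady state, accumulation factor R = 1/(1 − e^(−kτ)) ≈ 2.3386.
Each bolus raises the concentration by D/Vd = 1768/137 ≈ 12.905 mg/L.
Steady-state peak Cmax,ss = C₀·R ≈ 12.905 × 2.3386 ≈ 30.180 mg/L.
Peak 30.2 mg/L vs MTC 32 mg/L: below toxic threshold.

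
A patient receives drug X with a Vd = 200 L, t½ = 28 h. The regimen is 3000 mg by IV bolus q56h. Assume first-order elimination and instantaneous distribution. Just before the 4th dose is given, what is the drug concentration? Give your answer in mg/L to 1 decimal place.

4.9 mg/L

f = (1/2)^(τ/t½) = (1/2)^(56/28) ≈ 0.2500.
C₀ = D/Vd = 3000/200 ≈ 15.000 mg/L.
Before the 4th dose, 3 doses have been given. Superposition: Cmin = C₀·(f + f² + … + f^3).
≈ 15.000 × (0.2500 + 0.0625 + 0.0156) ≈ 15.000 × 0.3281 ≈ 4.921 mg/L.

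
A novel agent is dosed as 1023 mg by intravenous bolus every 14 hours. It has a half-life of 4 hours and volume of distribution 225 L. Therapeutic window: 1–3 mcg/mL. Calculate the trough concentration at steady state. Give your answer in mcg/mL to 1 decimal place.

k = ln2/t½ = ln2/4 ≈ 0.173287 h⁻¹; fraction remaining f = e^(−kτ) = e^(−0.173287×14) ≈ 0.0884.
Each bolus raises the concentration by D/Vd = 1023/225 ≈ 4.547 mcg/mL.
Steady-state trough Cmin,ss = C₀·f/(1−f) ≈ 4.547 × 0.0884/0.9116 ≈ 0.441 mcg/mL.
Trough 0.4 mcg/mL vs MEC 1 mcg/mL: subtherapeutic.

0.4 mcg/mL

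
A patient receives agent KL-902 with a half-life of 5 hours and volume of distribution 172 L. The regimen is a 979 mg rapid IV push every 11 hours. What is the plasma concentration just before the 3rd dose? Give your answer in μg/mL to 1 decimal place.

1.5 μg/mL

f = (1/2)^(τ/t½) = (1/2)^(11/5) ≈ 0.2176.
C₀ = D/Vd = 979/172 ≈ 5.692 μg/mL.
Before the 3rd dose, 2 doses have been given. Superposition: Cmin = C₀·(f + f²).
≈ 5.692 × (0.2176 + 0.0473) ≈ 5.692 × 0.2649 ≈ 1.508 μg/mL.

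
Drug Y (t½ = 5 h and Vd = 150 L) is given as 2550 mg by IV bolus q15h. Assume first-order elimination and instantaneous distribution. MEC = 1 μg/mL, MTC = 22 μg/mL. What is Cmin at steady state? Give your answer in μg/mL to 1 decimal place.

2.4 μg/mL

The dosing interval is 3 half-lives, so f = 2^(−3) = 0.125.
Accumulation ratio R = 1/(1 − f) = 1/0.875 = 8/7.
Single-dose peak C₀ = D/Vd = 2550/150 = 17 μg/mL.
Steady-state peak Cmax,ss = C₀·R = 17 × 8/7 ≈ 19.429 μg/mL.
Steady-state trough Cmin,ss = Cmax,ss·f ≈ 19.429 × 0.125 ≈ 2.429 μg/mL.
Trough 2.4 μg/mL vs MEC 1 μg/mL: adequate.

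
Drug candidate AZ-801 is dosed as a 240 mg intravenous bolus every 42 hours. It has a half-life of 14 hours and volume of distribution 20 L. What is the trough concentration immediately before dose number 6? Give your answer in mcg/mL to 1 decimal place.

f = (1/2)^(τ/t½) = (1/2)^(42/14) ≈ 0.1250.
C₀ = D/Vd = 240/20 ≈ 12.000 mcg/mL.
Before the 6th dose, 5 doses have been given. Superposition: Cmin = C₀·(f + f² + … + f^5).
≈ 12.000 × (0.1250 + 0.0156 + 0.0020 + 0.0002 + 0.0000) ≈ 12.000 × 0.1428 ≈ 1.714 mcg/mL.

1.7 mcg/mL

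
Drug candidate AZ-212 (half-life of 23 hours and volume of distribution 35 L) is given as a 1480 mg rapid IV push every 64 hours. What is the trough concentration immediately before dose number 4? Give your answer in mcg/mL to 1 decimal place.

7.2 mcg/mL

f = (1/2)^(τ/t½) = (1/2)^(64/23) ≈ 0.1453.
C₀ = D/Vd = 1480/35 ≈ 42.286 mcg/mL.
Before the 4th dose, 3 doses have been given. Superposition: Cmin = C₀·(f + f² + … + f^3).
≈ 42.286 × (0.1453 + 0.0211 + 0.0031) ≈ 42.286 × 0.1695 ≈ 7.167 mcg/mL.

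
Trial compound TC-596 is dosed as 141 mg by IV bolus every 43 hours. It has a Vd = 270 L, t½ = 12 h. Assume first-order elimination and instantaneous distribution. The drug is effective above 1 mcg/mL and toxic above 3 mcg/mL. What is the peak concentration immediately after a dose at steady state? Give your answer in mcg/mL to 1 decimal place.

0.6 mcg/mL

Over one 43-h interval, 43/12 ≈ 3.5833 half-lives elapse, leaving f ≈ 0.0834 of each dose.
Accumulation ratio R = 1/(1 − f) ≈ 1/0.9166 ≈ 1.0910.
Each bolus raises the concentration by D/Vd = 141/270 ≈ 0.522 mcg/mL.
Steady-state peak Cmax,ss = C₀·R ≈ 0.522 × 1.0910 ≈ 0.570 mcg/mL.
Peak 0.6 mcg/mL vs MTC 3 mcg/mL: below toxic threshold.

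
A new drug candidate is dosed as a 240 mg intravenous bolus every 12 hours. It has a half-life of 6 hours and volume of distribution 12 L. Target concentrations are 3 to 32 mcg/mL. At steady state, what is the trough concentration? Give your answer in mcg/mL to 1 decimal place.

6.7 mcg/mL

The dosing interval is 2 half-lives, so f = 2^(−2) = 0.25.
Accumulation ratio R = 1/(1 − f) = 1/0.75 = 4/3.
Single-dose peak C₀ = D/Vd = 240/12 = 20 mcg/mL.
Steady-state peak Cmax,ss = C₀·R = 20 × 4/3 ≈ 26.667 mcg/mL.
Steady-state trough Cmin,ss = Cmax,ss·f ≈ 26.667 × 0.25 ≈ 6.667 mcg/mL.
Trough 6.7 mcg/mL vs MEC 3 mcg/mL: adequate.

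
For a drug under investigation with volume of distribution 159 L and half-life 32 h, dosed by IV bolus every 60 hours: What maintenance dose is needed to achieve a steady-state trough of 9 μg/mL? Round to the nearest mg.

τ/t½ = 60/32 ≈ 1.875, so f = (1/2)^(60/32) ≈ 0.272627.
Cmin,ss = (D/Vd)·f/(1−f), so D = Cmin,ss·Vd·(1−f)/f.
D = 9 × 159 × (1−f)/f ≈ 9 × 159 × 2.66802 ≈ 3817.94 mg.

3818 mg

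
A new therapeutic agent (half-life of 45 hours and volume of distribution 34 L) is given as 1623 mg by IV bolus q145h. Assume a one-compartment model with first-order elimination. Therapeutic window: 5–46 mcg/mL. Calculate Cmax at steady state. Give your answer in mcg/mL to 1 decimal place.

τ/t½ = 145/45 ≈ 3.2222, so fraction remaining f = (1/2)^(145/45) ≈ 0.1072.
Accumulation ratio R = 1/(1 − f) ≈ 1/0.8928 ≈ 1.1201.
Single-dose peak C₀ = D/Vd = 1623/34 ≈ 47.735 mcg/mL.
Steady-state peak Cmax,ss = C₀·R ≈ 47.735 × 1.1201 ≈ 53.468 mcg/mL.
Peak 53.5 mcg/mL vs MTC 46 mcg/mL: exceeds toxic threshold.

53.5 mcg/mL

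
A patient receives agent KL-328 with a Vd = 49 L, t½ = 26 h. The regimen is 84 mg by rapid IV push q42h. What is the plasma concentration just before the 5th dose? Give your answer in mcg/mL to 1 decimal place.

0.8 mcg/mL

f = (1/2)^(τ/t½) = (1/2)^(42/26) ≈ 0.3264.
C₀ = D/Vd = 84/49 ≈ 1.714 mcg/mL.
Before the 5th dose, 4 doses have been given. Superposition: Cmin = C₀·(f + f² + … + f^4).
≈ 1.714 × (0.3264 + 0.1065 + 0.0348 + 0.0114) ≈ 1.714 × 0.4791 ≈ 0.821 mcg/mL.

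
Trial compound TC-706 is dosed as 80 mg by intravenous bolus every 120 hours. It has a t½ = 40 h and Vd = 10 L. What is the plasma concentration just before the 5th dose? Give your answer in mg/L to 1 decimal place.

f = (1/2)^(τ/t½) = (1/2)^(120/40) ≈ 0.1250.
C₀ = D/Vd = 80/10 ≈ 8.000 mg/L.
Before the 5th dose, 4 doses have been given. Superposition: Cmin = C₀·(f + f² + … + f^4).
≈ 8.000 × (0.1250 + 0.0156 + 0.0020 + 0.0002) ≈ 8.000 × 0.1428 ≈ 1.142 mg/L.

1.1 mg/L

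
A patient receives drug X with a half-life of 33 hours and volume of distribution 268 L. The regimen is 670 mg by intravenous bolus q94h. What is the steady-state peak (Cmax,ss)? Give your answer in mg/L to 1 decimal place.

k = ln2/t½ = ln2/33 ≈ 0.021004 h⁻¹; fraction remaining f = e^(−kτ) = e^(−0.021004×94) ≈ 0.1388.
At steady state, accumulation factor R = 1/(1 − e^(−kτ)) ≈ 1.1612.
Each bolus raises the concentration by D/Vd = 670/268 ≈ 2.500 mg/L.
Steady-state peak Cmax,ss = C₀·R ≈ 2.500 × 1.1612 ≈ 2.903 mg/L.

2.9 mg/L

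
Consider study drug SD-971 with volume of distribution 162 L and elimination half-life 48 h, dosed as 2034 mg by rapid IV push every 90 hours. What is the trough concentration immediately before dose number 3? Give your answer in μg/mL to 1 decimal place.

f = (1/2)^(τ/t½) = (1/2)^(90/48) ≈ 0.2726.
C₀ = D/Vd = 2034/162 ≈ 12.556 μg/mL.
Before the 3rd dose, 2 doses have been given. Superposition: Cmin = C₀·(f + f²).
≈ 12.556 × (0.2726 + 0.0743) ≈ 12.556 × 0.3469 ≈ 4.356 μg/mL.

4.4 μg/mL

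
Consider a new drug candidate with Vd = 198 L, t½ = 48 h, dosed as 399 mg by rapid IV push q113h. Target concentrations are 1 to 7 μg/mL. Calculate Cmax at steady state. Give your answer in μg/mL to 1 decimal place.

2.5 μg/mL

τ/t½ = 113/48 ≈ 2.3542, so fraction remaining f = (1/2)^(113/48) ≈ 0.1956.
Accumulation ratio R = 1/(1 − f) ≈ 1/0.8044 ≈ 1.2432.
Single-dose peak C₀ = D/Vd = 399/198 ≈ 2.015 μg/mL.
Steady-state peak Cmax,ss = C₀·R ≈ 2.015 × 1.2432 ≈ 2.505 μg/mL.
Peak 2.5 μg/mL vs MTC 7 μg/mL: below toxic threshold.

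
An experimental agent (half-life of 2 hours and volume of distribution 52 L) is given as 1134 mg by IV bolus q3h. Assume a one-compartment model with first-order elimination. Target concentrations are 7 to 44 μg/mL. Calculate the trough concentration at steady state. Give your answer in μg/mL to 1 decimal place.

Over one 3-h interval, 3/2 ≈ 1.5 half-lives elapse, leaving f ≈ 0.3536 of each dose.
Accumulation ratio R = 1/(1 − f) ≈ 1/0.6464 ≈ 1.5470.
Each bolus raises the concentration by D/Vd = 1134/52 ≈ 21.808 μg/mL.
Steady-state peak Cmax,ss = C₀·R ≈ 21.808 × 1.5470 ≈ 33.737 μg/mL.
One interval later, Cmin,ss = Cmax,ss·e^(−kτ) ≈ 33.737 × 0.3536 ≈ 11.929 μg/mL.
Trough 11.9 μg/mL vs MEC 7 μg/mL: adequate.

11.9 μg/mL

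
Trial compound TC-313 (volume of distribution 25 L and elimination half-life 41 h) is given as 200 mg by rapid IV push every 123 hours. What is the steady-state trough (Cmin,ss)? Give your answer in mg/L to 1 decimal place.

1.1 mg/L

τ = 123 h = 3 half-lives, so f = (1/2)^3 = 0.125.
Accumulation ratio R = 1/(1 − f) = 1/0.875 = 8/7.
Single-dose peak C₀ = D/Vd = 200/25 = 8 mg/L.
Steady-state peak Cmax,ss = C₀·R = 8 × 8/7 ≈ 9.143 mg/L.
Steady-state trough Cmin,ss = Cmax,ss·f ≈ 9.143 × 0.125 ≈ 1.143 mg/L.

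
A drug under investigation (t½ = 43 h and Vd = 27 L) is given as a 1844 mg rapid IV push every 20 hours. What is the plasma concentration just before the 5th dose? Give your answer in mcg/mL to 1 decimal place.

130.1 mcg/mL

f = (1/2)^(τ/t½) = (1/2)^(20/43) ≈ 0.7244.
C₀ = D/Vd = 1844/27 ≈ 68.296 mcg/mL.
Before the 5th dose, 4 doses have been given. Superposition: Cmin = C₀·(f + f² + … + f^4).
≈ 68.296 × (0.7244 + 0.5248 + 0.3801 + 0.2754) ≈ 68.296 × 1.9047 ≈ 130.083 mcg/mL.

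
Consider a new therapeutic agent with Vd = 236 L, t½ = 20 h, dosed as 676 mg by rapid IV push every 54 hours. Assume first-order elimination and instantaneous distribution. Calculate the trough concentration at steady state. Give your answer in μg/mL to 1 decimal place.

τ/t½ = 54/20 ≈ 2.7, so fraction remaining f = (1/2)^(54/20) ≈ 0.1539.
Each bolus raises the concentration by D/Vd = 676/236 ≈ 2.864 μg/mL.
Steady-state trough Cmin,ss = C₀·f/(1−f) ≈ 2.864 × 0.1539/0.8461 ≈ 0.521 μg/mL.

0.5 μg/mL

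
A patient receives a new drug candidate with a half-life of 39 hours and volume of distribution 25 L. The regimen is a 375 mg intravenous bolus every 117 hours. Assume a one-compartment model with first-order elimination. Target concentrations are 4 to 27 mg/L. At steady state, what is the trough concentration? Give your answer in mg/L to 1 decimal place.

2.1 mg/L

τ = 117 h = 3 half-lives, so f = (1/2)^3 = 0.125.
Accumulation ratio R = 1/(1 − f) = 1/0.875 = 8/7.
Single-dose peak C₀ = D/Vd = 375/25 = 15 mg/L.
Steady-state peak Cmax,ss = C₀·R = 15 × 8/7 ≈ 17.143 mg/L.
Steady-state trough Cmin,ss = Cmax,ss·f ≈ 17.143 × 0.125 ≈ 2.143 mg/L.
Trough 2.1 mg/L vs MEC 4 mg/L: subtherapeutic.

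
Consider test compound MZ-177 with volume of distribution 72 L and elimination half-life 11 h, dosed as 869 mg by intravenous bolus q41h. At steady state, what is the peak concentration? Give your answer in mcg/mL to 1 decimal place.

k = ln2/t½ = ln2/11 ≈ 0.063013 h⁻¹; fraction remaining f = e^(−kτ) = e^(−0.063013×41) ≈ 0.0755.
Accumulation ratio R = 1/(1 − f) ≈ 1/0.9245 ≈ 1.0817.
Each bolus raises the concentration by D/Vd = 869/72 ≈ 12.069 mcg/mL.
Steady-state peak Cmax,ss = C₀·R ≈ 12.069 × 1.0817 ≈ 13.055 mcg/mL.

13.1 mcg/mL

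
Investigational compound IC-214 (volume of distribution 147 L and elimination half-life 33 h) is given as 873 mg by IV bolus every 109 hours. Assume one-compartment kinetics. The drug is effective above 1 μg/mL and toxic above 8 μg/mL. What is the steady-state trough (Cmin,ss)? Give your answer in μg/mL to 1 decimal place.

0.7 μg/mL

τ/t½ = 109/33 ≈ 3.303, so fraction remaining f = (1/2)^(109/33) ≈ 0.1013.
Accumulation ratio R = 1/(1 − f) ≈ 1/0.8987 ≈ 1.1127.
Single-dose peak C₀ = D/Vd = 873/147 ≈ 5.939 μg/mL.
Steady-state peak Cmax,ss = C₀·R ≈ 5.939 × 1.1127 ≈ 6.608 μg/mL.
Steady-state trough Cmin,ss = Cmax,ss·f ≈ 6.608 × 0.1013 ≈ 0.669 μg/mL.
Trough 0.7 μg/mL vs MEC 1 μg/mL: subtherapeutic.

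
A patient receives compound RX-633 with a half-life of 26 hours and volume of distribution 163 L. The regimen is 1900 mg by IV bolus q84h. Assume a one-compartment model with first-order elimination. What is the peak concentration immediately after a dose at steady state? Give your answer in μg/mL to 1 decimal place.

13.0 μg/mL

k = ln2/t½ = ln2/26 ≈ 0.026660 h⁻¹; fraction remaining f = e^(−kτ) = e^(−0.026660×84) ≈ 0.1065.
Accumulation ratio R = 1/(1 − f) ≈ 1/0.8935 ≈ 1.1192.
Single-dose peak C₀ = D/Vd = 1900/163 ≈ 11.656 μg/mL.
Steady-state peak Cmax,ss = C₀·R ≈ 11.656 × 1.1192 ≈ 13.045 μg/mL.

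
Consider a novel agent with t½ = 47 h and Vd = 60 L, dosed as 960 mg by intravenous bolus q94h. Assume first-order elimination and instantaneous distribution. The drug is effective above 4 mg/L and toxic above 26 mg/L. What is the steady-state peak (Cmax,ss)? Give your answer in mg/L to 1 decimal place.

The dosing interval is 2 half-lives, so f = 2^(−2) = 0.25.
At steady state, R = 1/(1 − 0.25) = 4/3.
Single-dose peak C₀ = D/Vd = 960/60 = 16 mg/L.
Steady-state peak Cmax,ss = C₀·R = 16 × 4/3 ≈ 21.333 mg/L.
Peak 21.3 mg/L vs MTC 26 mg/L: below toxic threshold.

21.3 mg/L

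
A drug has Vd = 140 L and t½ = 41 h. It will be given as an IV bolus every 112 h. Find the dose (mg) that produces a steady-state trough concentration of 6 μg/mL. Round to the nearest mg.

τ/t½ = 112/41 ≈ 2.7317, so f = (1/2)^(112/41) ≈ 0.150548.
Cmin,ss = (D/Vd)·f/(1−f), so D = Cmin,ss·Vd·(1−f)/f.
D = 6 × 140 × (1−f)/f ≈ 6 × 140 × 5.64240 ≈ 4739.62 mg.

4740 mg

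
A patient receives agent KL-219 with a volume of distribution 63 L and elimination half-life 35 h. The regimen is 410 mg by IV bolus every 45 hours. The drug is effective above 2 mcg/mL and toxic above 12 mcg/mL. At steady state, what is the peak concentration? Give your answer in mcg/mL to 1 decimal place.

τ/t½ = 45/35 ≈ 1.2857, so fraction remaining f = (1/2)^(45/35) ≈ 0.4102.
Accumulation ratio R = 1/(1 − f) ≈ 1/0.5898 ≈ 1.6955.
Each bolus raises the concentration by D/Vd = 410/63 ≈ 6.508 mcg/mL.
Steady-state peak Cmax,ss = C₀·R ≈ 6.508 × 1.6955 ≈ 11.034 mcg/mL.
Peak 11.0 mcg/mL vs MTC 12 mcg/mL: below toxic threshold.

11.0 mcg/mL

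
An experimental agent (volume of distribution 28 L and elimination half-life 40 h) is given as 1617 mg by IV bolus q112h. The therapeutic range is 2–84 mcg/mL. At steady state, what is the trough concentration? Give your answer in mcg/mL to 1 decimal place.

Over one 112-h interval, 112/40 ≈ 2.8 half-lives elapse, leaving f ≈ 0.1436 of each dose.
Each bolus raises the concentration by D/Vd = 1617/28 ≈ 57.750 mcg/mL.
Steady-state trough Cmin,ss = C₀·f/(1−f) ≈ 57.750 × 0.1436/0.8564 ≈ 9.683 mcg/mL.
Trough 9.7 mcg/mL vs MEC 2 mcg/mL: adequate.

9.7 mcg/mL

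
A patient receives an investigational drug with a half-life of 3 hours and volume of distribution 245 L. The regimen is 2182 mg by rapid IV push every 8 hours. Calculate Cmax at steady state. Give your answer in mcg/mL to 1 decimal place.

τ/t½ = 8/3 ≈ 2.6667, so fraction remaining f = (1/2)^(8/3) ≈ 0.1575.
At steady state, accumulation factor R = 1/(1 − e^(−kτ)) ≈ 1.1869.
Each bolus raises the concentration by D/Vd = 2182/245 ≈ 8.906 mcg/mL.
Steady-state peak Cmax,ss = C₀·R ≈ 8.906 × 1.1869 ≈ 10.571 mcg/mL.

10.6 mcg/mL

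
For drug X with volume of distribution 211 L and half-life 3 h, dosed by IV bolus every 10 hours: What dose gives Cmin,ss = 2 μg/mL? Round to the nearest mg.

3831 mg

τ/t½ = 10/3 ≈ 3.3333, so f = (1/2)^(10/3) ≈ 0.099213.
Cmin,ss = (D/Vd)·f/(1−f), so D = Cmin,ss·Vd·(1−f)/f.
D = 2 × 211 × (1−f)/f ≈ 2 × 211 × 9.07932 ≈ 3831.47 mg.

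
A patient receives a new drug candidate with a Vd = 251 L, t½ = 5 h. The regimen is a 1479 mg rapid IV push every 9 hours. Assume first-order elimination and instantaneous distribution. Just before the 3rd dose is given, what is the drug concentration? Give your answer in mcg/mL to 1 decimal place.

2.2 mcg/mL

f = (1/2)^(τ/t½) = (1/2)^(9/5) ≈ 0.2872.
C₀ = D/Vd = 1479/251 ≈ 5.892 mcg/mL.
Before the 3rd dose, 2 doses have been given. Superposition: Cmin = C₀·(f + f²).
≈ 5.892 × (0.2872 + 0.0825) ≈ 5.892 × 0.3697 ≈ 2.178 mcg/mL.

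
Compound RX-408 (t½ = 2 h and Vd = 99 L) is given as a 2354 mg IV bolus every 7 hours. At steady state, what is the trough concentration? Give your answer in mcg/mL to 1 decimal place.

k = ln2/t½ = ln2/2 ≈ 0.346574 h⁻¹; fraction remaining f = e^(−kτ) = e^(−0.346574×7) ≈ 0.0884.
At steady state, accumulation factor R = 1/(1 − e^(−kτ)) ≈ 1.0970.
Single-dose peak C₀ = D/Vd = 2354/99 ≈ 23.778 mcg/mL.
Steady-state peak Cmax,ss = C₀·R ≈ 23.778 × 1.0970 ≈ 26.084 mcg/mL.
Steady-state trough Cmin,ss = Cmax,ss·f ≈ 26.084 × 0.0884 ≈ 2.306 mcg/mL.

2.3 mcg/mL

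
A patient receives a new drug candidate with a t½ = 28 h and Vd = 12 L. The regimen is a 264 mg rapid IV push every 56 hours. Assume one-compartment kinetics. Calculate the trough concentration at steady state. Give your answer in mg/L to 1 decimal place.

The dosing interval is 2 half-lives, so f = 2^(−2) = 0.25.
Accumulation ratio R = 1/(1 − f) = 1/0.75 = 4/3.
Single-dose peak C₀ = D/Vd = 264/12 = 22 mg/L.
Steady-state peak Cmax,ss = C₀·R = 22 × 4/3 ≈ 29.333 mg/L.
Steady-state trough Cmin,ss = Cmax,ss·f ≈ 29.333 × 0.25 ≈ 7.333 mg/L.

7.3 mg/L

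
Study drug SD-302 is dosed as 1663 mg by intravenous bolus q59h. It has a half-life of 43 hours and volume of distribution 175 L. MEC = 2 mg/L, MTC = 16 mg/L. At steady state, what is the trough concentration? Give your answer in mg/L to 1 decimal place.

6.0 mg/L

k = ln2/t½ = ln2/43 ≈ 0.016120 h⁻¹; fraction remaining f = e^(−kτ) = e^(−0.016120×59) ≈ 0.3863.
Accumulation ratio R = 1/(1 − f) ≈ 1/0.6137 ≈ 1.6295.
Single-dose peak C₀ = D/Vd = 1663/175 ≈ 9.503 mg/L.
Cmax,ss = C₀/(1 − f) ≈ 9.503/0.6137 ≈ 15.485 mg/L.
Steady-state trough Cmin,ss = Cmax,ss·f ≈ 15.485 × 0.3863 ≈ 5.982 mg/L.
Trough 6.0 mg/L vs MEC 2 mg/L: adequate.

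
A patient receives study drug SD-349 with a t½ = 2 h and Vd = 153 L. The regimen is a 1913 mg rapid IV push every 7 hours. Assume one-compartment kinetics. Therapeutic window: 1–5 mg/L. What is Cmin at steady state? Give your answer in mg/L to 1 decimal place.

k = ln2/t½ = ln2/2 ≈ 0.346574 h⁻¹; fraction remaining f = e^(−kτ) = e^(−0.346574×7) ≈ 0.0884.
Accumulation ratio R = 1/(1 − f) ≈ 1/0.9116 ≈ 1.0970.
Single-dose peak C₀ = D/Vd = 1913/153 ≈ 12.503 mg/L.
Cmax,ss = C₀/(1 − f) ≈ 12.503/0.9116 ≈ 13.715 mg/L.
Steady-state trough Cmin,ss = Cmax,ss·f ≈ 13.715 × 0.0884 ≈ 1.212 mg/L.
Trough 1.2 mg/L vs MEC 1 mg/L: adequate.

1.2 mg/L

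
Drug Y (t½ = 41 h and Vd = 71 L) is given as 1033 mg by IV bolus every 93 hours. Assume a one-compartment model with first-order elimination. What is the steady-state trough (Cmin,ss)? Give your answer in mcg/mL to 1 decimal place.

3.8 mcg/mL

Over one 93-h interval, 93/41 ≈ 2.2683 half-lives elapse, leaving f ≈ 0.2076 of each dose.
Each bolus raises the concentration by D/Vd = 1033/71 ≈ 14.549 mcg/mL.
Steady-state trough Cmin,ss = C₀·f/(1−f) ≈ 14.549 × 0.2076/0.7924 ≈ 3.812 mcg/mL.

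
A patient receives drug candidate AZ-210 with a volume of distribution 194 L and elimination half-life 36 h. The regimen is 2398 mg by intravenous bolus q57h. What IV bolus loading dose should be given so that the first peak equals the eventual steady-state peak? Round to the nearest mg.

3599 mg

f = (1/2)^(57/36) ≈ 0.333710; accumulation ratio R = 1/(1−f) ≈ 1.50085.
Loading dose to hit Cmax,ss on first dose: D_load = D_maint·R ≈ 2398 × 1.50085 ≈ 3599.04 mg.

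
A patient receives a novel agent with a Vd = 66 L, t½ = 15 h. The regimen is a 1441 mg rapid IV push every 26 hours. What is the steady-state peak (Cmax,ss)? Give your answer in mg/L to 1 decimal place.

31.2 mg/L

Over one 26-h interval, 26/15 ≈ 1.7333 half-lives elapse, leaving f ≈ 0.3008 of each dose.
At steady state, accumulation factor R = 1/(1 − e^(−kτ)) ≈ 1.4302.
Each bolus raises the concentration by D/Vd = 1441/66 ≈ 21.833 mg/L.
Cmax,ss = C₀/(1 − f) ≈ 21.833/0.6992 ≈ 31.226 mg/L.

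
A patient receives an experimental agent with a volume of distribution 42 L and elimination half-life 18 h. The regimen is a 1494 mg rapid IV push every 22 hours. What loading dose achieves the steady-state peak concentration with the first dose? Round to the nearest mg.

f = (1/2)^(22/18) ≈ 0.428622; accumulation ratio R = 1/(1−f) ≈ 1.75015.
Loading dose to hit Cmax,ss on first dose: D_load = D_maint·R ≈ 1494 × 1.75015 ≈ 2614.72 mg.

2615 mg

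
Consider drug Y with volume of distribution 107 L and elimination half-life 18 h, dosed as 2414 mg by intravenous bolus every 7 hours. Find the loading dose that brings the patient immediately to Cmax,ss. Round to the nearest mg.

10217 mg

f = (1/2)^(7/18) ≈ 0.763718; accumulation ratio R = 1/(1−f) ≈ 4.23223.
Loading dose to hit Cmax,ss on first dose: D_load = D_maint·R ≈ 2414 × 4.23223 ≈ 10216.60 mg.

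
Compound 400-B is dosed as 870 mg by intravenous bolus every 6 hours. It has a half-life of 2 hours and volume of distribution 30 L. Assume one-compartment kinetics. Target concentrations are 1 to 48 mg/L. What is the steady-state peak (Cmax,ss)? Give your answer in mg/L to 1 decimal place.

The dosing interval is 3 half-lives, so f = 2^(−3) = 0.125.
Accumulation ratio R = 1/(1 − f) = 1/0.875 = 8/7.
Single-dose peak C₀ = D/Vd = 870/30 = 29 mg/L.
Steady-state peak Cmax,ss = C₀·R = 29 × 8/7 ≈ 33.143 mg/L.
Peak 33.1 mg/L vs MTC 48 mg/L: below toxic threshold.

33.1 mg/L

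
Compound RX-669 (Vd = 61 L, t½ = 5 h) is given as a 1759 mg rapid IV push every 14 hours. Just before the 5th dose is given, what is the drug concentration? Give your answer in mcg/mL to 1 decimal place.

f = (1/2)^(τ/t½) = (1/2)^(14/5) ≈ 0.1436.
C₀ = D/Vd = 1759/61 ≈ 28.836 mcg/mL.
Before the 5th dose, 4 doses have been given. Superposition: Cmin = C₀·(f + f² + … + f^4).
≈ 28.836 × (0.1436 + 0.0206 + 0.0030 + 0.0004) ≈ 28.836 × 0.1676 ≈ 4.833 mcg/mL.

4.8 mcg/mL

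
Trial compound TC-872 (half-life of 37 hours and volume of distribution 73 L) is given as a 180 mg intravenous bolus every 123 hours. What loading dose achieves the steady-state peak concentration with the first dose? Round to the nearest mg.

200 mg

f = (1/2)^(123/37) ≈ 0.099834; accumulation ratio R = 1/(1−f) ≈ 1.11091.
Loading dose to hit Cmax,ss on first dose: D_load = D_maint·R ≈ 180 × 1.11091 ≈ 199.96 mg.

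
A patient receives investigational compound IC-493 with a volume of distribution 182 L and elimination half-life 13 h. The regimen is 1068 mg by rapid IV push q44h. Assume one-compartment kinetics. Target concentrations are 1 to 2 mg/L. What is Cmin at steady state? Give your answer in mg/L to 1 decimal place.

Over one 44-h interval, 44/13 ≈ 3.3846 half-lives elapse, leaving f ≈ 0.0957 of each dose.
Single-dose peak C₀ = D/Vd = 1068/182 ≈ 5.868 mg/L.
Steady-state trough Cmin,ss = C₀·f/(1−f) ≈ 5.868 × 0.0957/0.9043 ≈ 0.621 mg/L.
Trough 0.6 mg/L vs MEC 1 mg/L: subtherapeutic.

0.6 mg/L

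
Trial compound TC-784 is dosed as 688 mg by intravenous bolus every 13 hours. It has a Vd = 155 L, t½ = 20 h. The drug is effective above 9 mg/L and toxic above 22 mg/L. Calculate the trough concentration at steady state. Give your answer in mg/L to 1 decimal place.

k = ln2/t½ = ln2/20 ≈ 0.034657 h⁻¹; fraction remaining f = e^(−kτ) = e^(−0.034657×13) ≈ 0.6373.
Accumulation ratio R = 1/(1 − f) ≈ 1/0.3627 ≈ 2.7571.
Each bolus raises the concentration by D/Vd = 688/155 ≈ 4.439 mg/L.
Steady-state peak Cmax,ss = C₀·R ≈ 4.439 × 2.7571 ≈ 12.239 mg/L.
One interval later, Cmin,ss = Cmax,ss·e^(−kτ) ≈ 12.239 × 0.6373 ≈ 7.800 mg/L.
Trough 7.8 mg/L vs MEC 9 mg/L: subtherapeutic.

7.8 mg/L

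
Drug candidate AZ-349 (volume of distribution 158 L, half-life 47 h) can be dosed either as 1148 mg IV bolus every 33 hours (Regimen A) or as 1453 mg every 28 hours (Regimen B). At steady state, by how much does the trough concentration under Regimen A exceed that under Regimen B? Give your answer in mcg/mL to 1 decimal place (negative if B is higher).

Regimen A: f = (1/2)^(33/47) ≈ 0.6147; Cmin,ss = (1148/158)·f/(1−f) ≈ 11.592 mcg/mL.
Regimen B: f = (1/2)^(28/47) ≈ 0.6617; Cmin,ss = (1453/158)·f/(1−f) ≈ 17.987 mcg/mL.
Difference ≈ 11.592 − 17.987 ≈ -6.395 mcg/mL.

-6.4 mcg/mL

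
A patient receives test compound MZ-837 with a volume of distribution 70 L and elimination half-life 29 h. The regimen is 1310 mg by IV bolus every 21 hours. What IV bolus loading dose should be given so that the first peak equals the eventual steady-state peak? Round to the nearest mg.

3319 mg

f = (1/2)^(21/29) ≈ 0.605359; accumulation ratio R = 1/(1−f) ≈ 2.53395.
Loading dose to hit Cmax,ss on first dose: D_load = D_maint·R ≈ 1310 × 2.53395 ≈ 3319.47 mg.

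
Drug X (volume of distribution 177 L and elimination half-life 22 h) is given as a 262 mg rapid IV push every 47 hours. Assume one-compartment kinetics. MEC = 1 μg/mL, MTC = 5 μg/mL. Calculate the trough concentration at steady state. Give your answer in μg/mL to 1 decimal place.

Over one 47-h interval, 47/22 ≈ 2.1364 half-lives elapse, leaving f ≈ 0.2275 of each dose.
At steady state, accumulation factor R = 1/(1 − e^(−kτ)) ≈ 1.2945.
Each bolus raises the concentration by D/Vd = 262/177 ≈ 1.480 μg/mL.
Steady-state peak Cmax,ss = C₀·R ≈ 1.480 × 1.2945 ≈ 1.916 μg/mL.
One interval later, Cmin,ss = Cmax,ss·e^(−kτ) ≈ 1.916 × 0.2275 ≈ 0.436 μg/mL.
Trough 0.4 μg/mL vs MEC 1 μg/mL: subtherapeutic.

0.4 μg/mL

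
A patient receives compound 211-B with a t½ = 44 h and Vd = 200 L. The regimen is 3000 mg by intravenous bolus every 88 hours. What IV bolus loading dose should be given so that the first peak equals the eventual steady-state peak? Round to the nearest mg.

4000 mg

f = (1/2)^(88/44) ≈ 0.250000; accumulation ratio R = 1/(1−f) ≈ 1.33333.
Loading dose to hit Cmax,ss on first dose: D_load = D_maint·R ≈ 3000 × 1.33333 ≈ 3999.99 mg.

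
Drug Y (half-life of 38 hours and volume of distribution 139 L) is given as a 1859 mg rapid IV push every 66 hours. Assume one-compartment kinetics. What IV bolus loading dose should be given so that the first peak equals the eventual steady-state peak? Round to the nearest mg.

f = (1/2)^(66/38) ≈ 0.300026; accumulation ratio R = 1/(1−f) ≈ 1.42862.
Loading dose to hit Cmax,ss on first dose: D_load = D_maint·R ≈ 1859 × 1.42862 ≈ 2655.80 mg.

2656 mg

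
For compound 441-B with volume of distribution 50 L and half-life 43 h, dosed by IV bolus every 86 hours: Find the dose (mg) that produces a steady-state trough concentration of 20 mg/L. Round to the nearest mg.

τ/t½ = 86/43 ≈ 2, so f = (1/2)^(86/43) ≈ 0.250000.
Cmin,ss = (D/Vd)·f/(1−f), so D = Cmin,ss·Vd·(1−f)/f.
D = 20 × 50 × (1−f)/f ≈ 20 × 50 × 3.00000 ≈ 3000.00 mg.

3000 mg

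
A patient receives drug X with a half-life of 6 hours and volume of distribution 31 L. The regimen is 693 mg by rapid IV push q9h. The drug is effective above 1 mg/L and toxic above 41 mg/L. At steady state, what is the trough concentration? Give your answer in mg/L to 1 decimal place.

τ/t½ = 9/6 ≈ 1.5, so fraction remaining f = (1/2)^(9/6) ≈ 0.3536.
Single-dose peak C₀ = D/Vd = 693/31 ≈ 22.355 mg/L.
Steady-state trough Cmin,ss = C₀·f/(1−f) ≈ 22.355 × 0.3536/0.6464 ≈ 12.229 mg/L.
Trough 12.2 mg/L vs MEC 1 mg/L: adequate.

12.2 mg/L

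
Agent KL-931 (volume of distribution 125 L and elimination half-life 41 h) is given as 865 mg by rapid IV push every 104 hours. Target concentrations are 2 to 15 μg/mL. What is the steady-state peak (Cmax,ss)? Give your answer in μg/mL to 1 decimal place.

8.4 μg/mL

Over one 104-h interval, 104/41 ≈ 2.5366 half-lives elapse, leaving f ≈ 0.1724 of each dose.
At steady state, accumulation factor R = 1/(1 − e^(−kτ)) ≈ 1.2083.
Each bolus raises the concentration by D/Vd = 865/125 ≈ 6.920 μg/mL.
Cmax,ss = C₀/(1 − f) ≈ 6.920/0.8276 ≈ 8.362 μg/mL.
Peak 8.4 μg/mL vs MTC 15 μg/mL: below toxic threshold.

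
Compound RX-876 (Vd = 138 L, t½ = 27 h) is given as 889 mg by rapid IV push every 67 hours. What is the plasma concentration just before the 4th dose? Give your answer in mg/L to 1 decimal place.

f = (1/2)^(τ/t½) = (1/2)^(67/27) ≈ 0.1791.
C₀ = D/Vd = 889/138 ≈ 6.442 mg/L.
Before the 4th dose, 3 doses have been given. Superposition: Cmin = C₀·(f + f² + … + f^3).
≈ 6.442 × (0.1791 + 0.0321 + 0.0057) ≈ 6.442 × 0.2169 ≈ 1.397 mg/L.

1.4 mg/L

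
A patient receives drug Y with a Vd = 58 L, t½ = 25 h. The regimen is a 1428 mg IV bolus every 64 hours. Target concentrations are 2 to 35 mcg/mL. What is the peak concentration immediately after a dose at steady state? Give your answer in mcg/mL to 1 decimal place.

29.6 mcg/mL

Over one 64-h interval, 64/25 ≈ 2.56 half-lives elapse, leaving f ≈ 0.1696 of each dose.
At steady state, accumulation factor R = 1/(1 − e^(−kτ)) ≈ 1.2042.
Each bolus raises the concentration by D/Vd = 1428/58 ≈ 24.621 mcg/mL.
Steady-state peak Cmax,ss = C₀·R ≈ 24.621 × 1.2042 ≈ 29.649 mcg/mL.
Peak 29.6 mcg/mL vs MTC 35 mcg/mL: below toxic threshold.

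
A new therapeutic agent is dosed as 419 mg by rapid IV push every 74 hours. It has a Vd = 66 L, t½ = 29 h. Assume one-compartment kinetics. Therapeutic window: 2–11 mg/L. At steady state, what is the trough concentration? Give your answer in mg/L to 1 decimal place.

Over one 74-h interval, 74/29 ≈ 2.5517 half-lives elapse, leaving f ≈ 0.1706 of each dose.
Each bolus raises the concentration by D/Vd = 419/66 ≈ 6.348 mg/L.
Steady-state trough Cmin,ss = C₀·f/(1−f) ≈ 6.348 × 0.1706/0.8294 ≈ 1.306 mg/L.
Trough 1.3 mg/L vs MEC 2 mg/L: subtherapeutic.

1.3 mg/L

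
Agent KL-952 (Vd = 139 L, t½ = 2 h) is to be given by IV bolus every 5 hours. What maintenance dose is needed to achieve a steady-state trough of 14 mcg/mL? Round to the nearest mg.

τ/t½ = 5/2 ≈ 2.5, so f = (1/2)^(5/2) ≈ 0.176777.
Cmin,ss = (D/Vd)·f/(1−f), so D = Cmin,ss·Vd·(1−f)/f.
D = 14 × 139 × (1−f)/f ≈ 14 × 139 × 4.65684 ≈ 9062.21 mg.

9062 mg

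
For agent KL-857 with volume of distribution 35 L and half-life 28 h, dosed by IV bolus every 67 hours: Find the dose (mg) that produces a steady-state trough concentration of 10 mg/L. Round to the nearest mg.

1488 mg

τ/t½ = 67/28 ≈ 2.3929, so f = (1/2)^(67/28) ≈ 0.190405.
Cmin,ss = (D/Vd)·f/(1−f), so D = Cmin,ss·Vd·(1−f)/f.
D = 10 × 35 × (1−f)/f ≈ 10 × 35 × 4.25196 ≈ 1488.19 mg.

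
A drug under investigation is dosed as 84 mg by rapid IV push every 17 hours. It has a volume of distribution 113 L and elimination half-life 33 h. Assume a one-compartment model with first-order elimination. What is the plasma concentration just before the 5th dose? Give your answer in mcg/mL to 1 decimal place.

f = (1/2)^(τ/t½) = (1/2)^(17/33) ≈ 0.6997.
C₀ = D/Vd = 84/113 ≈ 0.743 mcg/mL.
Before the 5th dose, 4 doses have been given. Superposition: Cmin = C₀·(f + f² + … + f^4).
≈ 0.743 × (0.6997 + 0.4896 + 0.3426 + 0.2397) ≈ 0.743 × 1.7716 ≈ 1.316 mcg/mL.

1.3 mcg/mL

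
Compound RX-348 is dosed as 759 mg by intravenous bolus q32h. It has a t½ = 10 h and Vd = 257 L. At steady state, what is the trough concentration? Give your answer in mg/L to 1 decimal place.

0.4 mg/L

Over one 32-h interval, 32/10 ≈ 3.2 half-lives elapse, leaving f ≈ 0.1088 of each dose.
At steady state, accumulation factor R = 1/(1 − e^(−kτ)) ≈ 1.1221.
Single-dose peak C₀ = D/Vd = 759/257 ≈ 2.953 mg/L.
Steady-state peak Cmax,ss = C₀·R ≈ 2.953 × 1.1221 ≈ 3.314 mg/L.
One interval later, Cmin,ss = Cmax,ss·e^(−kτ) ≈ 3.314 × 0.1088 ≈ 0.361 mg/L.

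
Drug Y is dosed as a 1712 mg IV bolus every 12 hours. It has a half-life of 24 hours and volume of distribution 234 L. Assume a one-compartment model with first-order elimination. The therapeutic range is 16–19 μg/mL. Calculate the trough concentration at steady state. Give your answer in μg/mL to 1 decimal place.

17.7 μg/mL

τ/t½ = 12/24 ≈ 0.5, so fraction remaining f = (1/2)^(12/24) ≈ 0.7071.
Each bolus raises the concentration by D/Vd = 1712/234 ≈ 7.316 μg/mL.
Steady-state trough Cmin,ss = C₀·f/(1−f) ≈ 7.316 × 0.7071/0.2929 ≈ 17.662 μg/mL.
Trough 17.7 μg/mL vs MEC 16 μg/mL: adequate.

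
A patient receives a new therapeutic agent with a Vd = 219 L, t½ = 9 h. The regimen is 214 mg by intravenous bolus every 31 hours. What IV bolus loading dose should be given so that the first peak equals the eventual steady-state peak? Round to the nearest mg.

f = (1/2)^(31/9) ≈ 0.091858; accumulation ratio R = 1/(1−f) ≈ 1.10115.
Loading dose to hit Cmax,ss on first dose: D_load = D_maint·R ≈ 214 × 1.10115 ≈ 235.65 mg.

236 mg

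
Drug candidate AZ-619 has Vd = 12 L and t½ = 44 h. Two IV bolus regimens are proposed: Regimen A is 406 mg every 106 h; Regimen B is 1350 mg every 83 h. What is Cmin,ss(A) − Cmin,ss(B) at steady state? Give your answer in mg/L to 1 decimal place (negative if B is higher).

Regimen A: f = (1/2)^(106/44) ≈ 0.1883; Cmin,ss = (406/12)·f/(1−f) ≈ 7.849 mg/L.
Regimen B: f = (1/2)^(83/44) ≈ 0.2705; Cmin,ss = (1350/12)·f/(1−f) ≈ 41.715 mg/L.
Difference ≈ 7.849 − 41.715 ≈ -33.866 mg/L.

-33.9 mg/L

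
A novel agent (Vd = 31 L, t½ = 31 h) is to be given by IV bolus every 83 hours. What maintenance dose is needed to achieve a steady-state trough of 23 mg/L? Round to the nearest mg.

τ/t½ = 83/31 ≈ 2.6774, so f = (1/2)^(83/31) ≈ 0.156321.
Cmin,ss = (D/Vd)·f/(1−f), so D = Cmin,ss·Vd·(1−f)/f.
D = 23 × 31 × (1−f)/f ≈ 23 × 31 × 5.39709 ≈ 3848.13 mg.

3848 mg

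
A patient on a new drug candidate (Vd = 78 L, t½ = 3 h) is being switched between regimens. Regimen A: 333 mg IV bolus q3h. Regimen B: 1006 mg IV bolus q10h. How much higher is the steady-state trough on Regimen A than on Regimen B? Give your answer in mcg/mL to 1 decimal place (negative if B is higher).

Regimen A: f = (1/2)^(3/3) ≈ 0.5000; Cmin,ss = (333/78)·f/(1−f) ≈ 4.269 mcg/mL.
Regimen B: f = (1/2)^(10/3) ≈ 0.0992; Cmin,ss = (1006/78)·f/(1−f) ≈ 1.420 mcg/mL.
Difference ≈ 4.269 − 1.420 ≈ 2.849 mcg/mL.

2.8 mcg/mL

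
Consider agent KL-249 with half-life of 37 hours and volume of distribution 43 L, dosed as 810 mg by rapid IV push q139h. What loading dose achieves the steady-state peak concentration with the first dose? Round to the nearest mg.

875 mg

f = (1/2)^(139/37) ≈ 0.073978; accumulation ratio R = 1/(1−f) ≈ 1.07989.
Loading dose to hit Cmax,ss on first dose: D_load = D_maint·R ≈ 810 × 1.07989 ≈ 874.71 mg.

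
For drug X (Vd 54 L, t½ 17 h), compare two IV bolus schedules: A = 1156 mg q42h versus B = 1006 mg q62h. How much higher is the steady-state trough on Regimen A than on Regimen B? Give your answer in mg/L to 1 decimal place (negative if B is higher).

Regimen A: f = (1/2)^(42/17) ≈ 0.1804; Cmin,ss = (1156/54)·f/(1−f) ≈ 4.712 mg/L.
Regimen B: f = (1/2)^(62/17) ≈ 0.0798; Cmin,ss = (1006/54)·f/(1−f) ≈ 1.616 mg/L.
Difference ≈ 4.712 − 1.616 ≈ 3.096 mg/L.

3.1 mg/L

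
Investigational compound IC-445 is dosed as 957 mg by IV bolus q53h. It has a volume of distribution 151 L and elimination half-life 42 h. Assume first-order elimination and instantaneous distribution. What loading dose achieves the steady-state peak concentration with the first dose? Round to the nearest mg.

1641 mg

f = (1/2)^(53/42) ≈ 0.416993; accumulation ratio R = 1/(1−f) ≈ 1.71525.
Loading dose to hit Cmax,ss on first dose: D_load = D_maint·R ≈ 957 × 1.71525 ≈ 1641.49 mg.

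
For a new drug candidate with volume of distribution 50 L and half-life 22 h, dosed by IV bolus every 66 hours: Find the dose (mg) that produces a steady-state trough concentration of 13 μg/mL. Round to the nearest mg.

4550 mg

τ/t½ = 66/22 ≈ 3, so f = (1/2)^(66/22) ≈ 0.125000.
Cmin,ss = (D/Vd)·f/(1−f), so D = Cmin,ss·Vd·(1−f)/f.
D = 13 × 50 × (1−f)/f ≈ 13 × 50 × 7.00000 ≈ 4550.00 mg.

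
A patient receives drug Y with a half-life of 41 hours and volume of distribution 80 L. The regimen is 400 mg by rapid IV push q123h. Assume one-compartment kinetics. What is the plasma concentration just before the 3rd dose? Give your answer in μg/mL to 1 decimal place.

0.7 μg/mL

f = (1/2)^(τ/t½) = (1/2)^(123/41) ≈ 0.1250.
C₀ = D/Vd = 400/80 ≈ 5.000 μg/mL.
Before the 3rd dose, 2 doses have been given. Superposition: Cmin = C₀·(f + f²).
≈ 5.000 × (0.1250 + 0.0156) ≈ 5.000 × 0.1406 ≈ 0.703 μg/mL.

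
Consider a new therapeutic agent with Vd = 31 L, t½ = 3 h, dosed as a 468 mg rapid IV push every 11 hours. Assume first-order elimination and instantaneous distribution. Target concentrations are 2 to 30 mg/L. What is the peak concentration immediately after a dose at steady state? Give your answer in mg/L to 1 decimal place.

k = ln2/t½ = ln2/3 ≈ 0.231049 h⁻¹; fraction remaining f = e^(−kτ) = e^(−0.231049×11) ≈ 0.0787.
At steady state, accumulation factor R = 1/(1 − e^(−kτ)) ≈ 1.0854.
Each bolus raises the concentration by D/Vd = 468/31 ≈ 15.097 mg/L.
Steady-state peak Cmax,ss = C₀·R ≈ 15.097 × 1.0854 ≈ 16.386 mg/L.
Peak 16.4 mg/L vs MTC 30 mg/L: below toxic threshold.

16.4 mg/L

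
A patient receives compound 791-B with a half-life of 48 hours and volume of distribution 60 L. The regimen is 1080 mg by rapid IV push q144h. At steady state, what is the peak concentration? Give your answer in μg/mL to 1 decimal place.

20.6 μg/mL

τ = 144 h = 3 half-lives, so f = (1/2)^3 = 0.125.
Accumulation ratio R = 1/(1 − f) = 1/0.875 = 8/7.
Single-dose peak C₀ = D/Vd = 1080/60 = 18 μg/mL.
Steady-state peak Cmax,ss = C₀·R = 18 × 8/7 ≈ 20.571 μg/mL.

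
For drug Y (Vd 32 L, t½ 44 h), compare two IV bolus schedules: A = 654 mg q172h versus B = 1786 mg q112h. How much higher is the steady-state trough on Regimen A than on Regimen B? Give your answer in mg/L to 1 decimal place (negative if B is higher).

Regimen A: f = (1/2)^(172/44) ≈ 0.0666; Cmin,ss = (654/32)·f/(1−f) ≈ 1.458 mg/L.
Regimen B: f = (1/2)^(112/44) ≈ 0.1713; Cmin,ss = (1786/32)·f/(1−f) ≈ 11.537 mg/L.
Difference ≈ 1.458 − 11.537 ≈ -10.079 mg/L.

-10.1 mg/L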